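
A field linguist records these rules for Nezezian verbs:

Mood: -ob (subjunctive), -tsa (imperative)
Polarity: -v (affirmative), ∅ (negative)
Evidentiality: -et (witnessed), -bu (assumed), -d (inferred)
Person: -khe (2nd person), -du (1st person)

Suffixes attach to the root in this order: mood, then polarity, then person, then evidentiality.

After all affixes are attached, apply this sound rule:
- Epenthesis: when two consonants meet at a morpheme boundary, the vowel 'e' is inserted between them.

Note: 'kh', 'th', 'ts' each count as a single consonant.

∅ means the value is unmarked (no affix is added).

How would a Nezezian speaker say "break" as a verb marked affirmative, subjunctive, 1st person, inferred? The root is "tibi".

Attach mood subjunctive -ob → tibiob.
Attach polarity affirmative -v → tibiobv.
Attach person 1st person -du → tibiobvdu.
Attach evidentiality inferred -d → tibiobvdud.
Apply epenthesis: tibiobvdud → tibiobevedud.

tibiobevedud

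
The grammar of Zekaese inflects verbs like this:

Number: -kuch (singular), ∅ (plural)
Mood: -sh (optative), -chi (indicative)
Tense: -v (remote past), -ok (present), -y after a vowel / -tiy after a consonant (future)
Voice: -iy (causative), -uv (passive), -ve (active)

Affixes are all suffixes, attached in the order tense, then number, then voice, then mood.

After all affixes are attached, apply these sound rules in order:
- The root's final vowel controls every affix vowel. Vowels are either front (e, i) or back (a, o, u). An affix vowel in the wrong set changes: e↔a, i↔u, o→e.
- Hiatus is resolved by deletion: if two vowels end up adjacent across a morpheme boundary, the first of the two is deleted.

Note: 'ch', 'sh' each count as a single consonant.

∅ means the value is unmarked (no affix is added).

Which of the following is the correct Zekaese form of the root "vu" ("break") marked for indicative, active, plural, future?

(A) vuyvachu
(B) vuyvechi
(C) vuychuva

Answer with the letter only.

A

Attach tense future -y (after vowel 'u') → vuy.
number = plural: zero marking, form stays vuy.
Attach voice active -ve → vuyve.
Attach mood indicative -chi → vuyvechi.
Apply vowel harmony: vuyvechi → vuyvachu.
Vowel deletion: no change.
So the correct form is vuyvachu, option (A).
(B) vuyvechi is wrong: it fails to apply the sound rule(s).
(C) vuychuva is wrong: it has the affixes in the wrong order.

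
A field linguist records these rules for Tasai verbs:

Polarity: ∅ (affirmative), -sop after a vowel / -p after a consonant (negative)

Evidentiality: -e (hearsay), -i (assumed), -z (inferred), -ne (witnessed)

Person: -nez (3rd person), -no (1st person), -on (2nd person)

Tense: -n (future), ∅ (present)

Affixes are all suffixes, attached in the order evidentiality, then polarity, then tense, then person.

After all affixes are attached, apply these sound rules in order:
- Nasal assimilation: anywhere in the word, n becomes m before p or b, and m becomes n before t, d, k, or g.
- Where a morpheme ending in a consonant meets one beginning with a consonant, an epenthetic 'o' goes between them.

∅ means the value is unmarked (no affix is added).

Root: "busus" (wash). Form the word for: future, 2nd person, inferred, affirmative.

bususozonon

Attach evidentiality inferred -z → bususz.
polarity = affirmative: zero marking, form stays bususz.
Attach tense future -n → bususzn.
Attach person 2nd person -on → bususznon.
Nasal assimilation: no change.
Apply epenthesis: bususznon → bususozonon.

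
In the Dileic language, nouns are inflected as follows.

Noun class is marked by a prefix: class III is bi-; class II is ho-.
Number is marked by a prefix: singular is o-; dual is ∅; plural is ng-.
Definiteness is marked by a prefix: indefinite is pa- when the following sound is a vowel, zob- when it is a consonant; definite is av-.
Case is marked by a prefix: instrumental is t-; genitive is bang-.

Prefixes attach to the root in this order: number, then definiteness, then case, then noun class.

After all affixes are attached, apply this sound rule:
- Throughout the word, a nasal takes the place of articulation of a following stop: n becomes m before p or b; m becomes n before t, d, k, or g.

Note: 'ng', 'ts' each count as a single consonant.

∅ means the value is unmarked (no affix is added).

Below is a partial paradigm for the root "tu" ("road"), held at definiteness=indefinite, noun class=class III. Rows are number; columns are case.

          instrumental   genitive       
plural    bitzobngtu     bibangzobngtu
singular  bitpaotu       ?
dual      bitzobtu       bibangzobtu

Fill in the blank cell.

Attach number singular o- → otu.
Attach definiteness indefinite pa- (before vowel 'o') → paotu.
Attach case genitive bang- → bangpaotu.
Attach noun class class III bi- → bibangpaotu.
Nasal assimilation: no change.

bibangpaotu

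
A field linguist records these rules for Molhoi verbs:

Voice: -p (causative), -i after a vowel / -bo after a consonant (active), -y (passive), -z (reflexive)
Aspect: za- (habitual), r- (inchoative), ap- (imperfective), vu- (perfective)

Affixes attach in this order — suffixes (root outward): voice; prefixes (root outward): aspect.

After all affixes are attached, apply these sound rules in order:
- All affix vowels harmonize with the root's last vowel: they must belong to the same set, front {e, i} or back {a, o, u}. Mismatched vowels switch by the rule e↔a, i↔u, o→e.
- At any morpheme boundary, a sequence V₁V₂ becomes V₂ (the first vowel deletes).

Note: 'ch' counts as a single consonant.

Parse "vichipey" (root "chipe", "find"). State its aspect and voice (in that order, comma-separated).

Segment: vu-chipe-y.
aspect: vu- → perfective.
voice: -y → passive.

perfective, passive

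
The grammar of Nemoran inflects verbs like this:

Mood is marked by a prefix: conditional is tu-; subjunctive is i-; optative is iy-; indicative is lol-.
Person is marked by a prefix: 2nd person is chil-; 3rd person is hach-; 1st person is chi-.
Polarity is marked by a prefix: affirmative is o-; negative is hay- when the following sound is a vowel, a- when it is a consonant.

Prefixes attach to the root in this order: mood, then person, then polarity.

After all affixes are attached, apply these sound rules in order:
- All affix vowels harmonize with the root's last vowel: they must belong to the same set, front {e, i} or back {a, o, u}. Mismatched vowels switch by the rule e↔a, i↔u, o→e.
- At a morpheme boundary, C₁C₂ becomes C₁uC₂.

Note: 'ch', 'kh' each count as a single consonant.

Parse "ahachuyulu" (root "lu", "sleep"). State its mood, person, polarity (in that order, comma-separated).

optative, 3rd person, negative

Segment: a-hach-iy-lu.
mood: iy- → optative.
person: hach- → 3rd person.
polarity: hay/a- → negative.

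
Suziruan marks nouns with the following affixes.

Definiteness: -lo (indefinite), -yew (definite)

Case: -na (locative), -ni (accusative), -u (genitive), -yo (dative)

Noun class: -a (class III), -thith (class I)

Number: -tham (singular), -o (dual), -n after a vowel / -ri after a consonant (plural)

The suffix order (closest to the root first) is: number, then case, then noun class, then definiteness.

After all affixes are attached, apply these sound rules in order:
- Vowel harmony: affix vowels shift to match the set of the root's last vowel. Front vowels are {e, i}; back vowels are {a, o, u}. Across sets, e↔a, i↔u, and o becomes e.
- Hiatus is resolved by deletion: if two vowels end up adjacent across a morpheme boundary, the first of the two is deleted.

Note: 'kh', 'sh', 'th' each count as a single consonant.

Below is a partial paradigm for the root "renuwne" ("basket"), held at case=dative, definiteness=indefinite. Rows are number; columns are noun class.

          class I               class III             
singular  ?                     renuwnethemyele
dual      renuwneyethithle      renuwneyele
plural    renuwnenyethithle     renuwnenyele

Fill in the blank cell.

Attach number singular -tham → renuwnetham.
Attach case dative -yo → renuwnethamyo.
Attach noun class class I -thith → renuwnethamyothith.
Attach definiteness indefinite -lo → renuwnethamyothithlo.
Apply vowel harmony: renuwnethamyothithlo → renuwnethemyethithle.
Vowel deletion: no change.

renuwnethemyethithle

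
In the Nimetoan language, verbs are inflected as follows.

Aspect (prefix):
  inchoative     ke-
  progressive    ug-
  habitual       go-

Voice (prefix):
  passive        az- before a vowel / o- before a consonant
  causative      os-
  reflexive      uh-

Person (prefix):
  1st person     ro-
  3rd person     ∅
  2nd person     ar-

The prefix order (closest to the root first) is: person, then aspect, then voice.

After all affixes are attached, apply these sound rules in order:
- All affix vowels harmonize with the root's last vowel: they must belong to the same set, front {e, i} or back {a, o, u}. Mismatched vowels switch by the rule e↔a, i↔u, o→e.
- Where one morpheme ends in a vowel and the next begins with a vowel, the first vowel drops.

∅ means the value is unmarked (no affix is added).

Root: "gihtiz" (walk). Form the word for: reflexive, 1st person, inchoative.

ihkeregihtiz

Attach person 1st person ro- → rogihtiz.
Attach aspect inchoative ke- → kerogihtiz.
Attach voice reflexive uh- → uhkerogihtiz.
Apply vowel harmony: uhkerogihtiz → ihkeregihtiz.
Vowel deletion: no change.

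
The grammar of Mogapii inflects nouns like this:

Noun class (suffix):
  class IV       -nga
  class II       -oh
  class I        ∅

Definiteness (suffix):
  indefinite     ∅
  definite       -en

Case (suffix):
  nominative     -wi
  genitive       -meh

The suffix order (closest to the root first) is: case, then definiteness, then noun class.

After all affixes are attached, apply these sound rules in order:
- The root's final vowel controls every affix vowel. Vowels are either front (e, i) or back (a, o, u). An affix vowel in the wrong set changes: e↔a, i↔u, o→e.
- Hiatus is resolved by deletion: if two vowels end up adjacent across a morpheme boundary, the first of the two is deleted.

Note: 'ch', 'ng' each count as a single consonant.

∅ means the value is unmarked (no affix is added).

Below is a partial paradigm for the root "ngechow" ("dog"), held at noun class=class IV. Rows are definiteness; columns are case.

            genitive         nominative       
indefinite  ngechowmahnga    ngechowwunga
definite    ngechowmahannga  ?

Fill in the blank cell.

Attach case nominative -wi → ngechowwi.
Attach definiteness definite -en → ngechowwien.
Attach noun class class IV -nga → ngechowwiennga.
Apply vowel harmony: ngechowwiennga → ngechowwuannga.
Apply vowel deletion: ngechowwuannga → ngechowwannga.

ngechowwannga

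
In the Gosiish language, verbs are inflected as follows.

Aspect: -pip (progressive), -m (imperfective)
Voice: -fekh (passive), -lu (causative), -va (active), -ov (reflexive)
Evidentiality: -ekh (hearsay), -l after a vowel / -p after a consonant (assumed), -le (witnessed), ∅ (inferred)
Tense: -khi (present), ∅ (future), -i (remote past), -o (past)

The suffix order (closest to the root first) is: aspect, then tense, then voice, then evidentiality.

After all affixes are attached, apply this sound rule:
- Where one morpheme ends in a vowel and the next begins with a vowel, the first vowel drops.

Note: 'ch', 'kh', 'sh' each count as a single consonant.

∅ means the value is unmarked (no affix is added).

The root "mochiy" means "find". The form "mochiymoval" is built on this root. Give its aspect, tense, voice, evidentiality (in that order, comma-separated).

imperfective, past, active, assumed

Segment: mochiy-m-o-va-l.
aspect: -m → imperfective.
tense: -o → past.
voice: -va → active.
evidentiality: -l/p → assumed.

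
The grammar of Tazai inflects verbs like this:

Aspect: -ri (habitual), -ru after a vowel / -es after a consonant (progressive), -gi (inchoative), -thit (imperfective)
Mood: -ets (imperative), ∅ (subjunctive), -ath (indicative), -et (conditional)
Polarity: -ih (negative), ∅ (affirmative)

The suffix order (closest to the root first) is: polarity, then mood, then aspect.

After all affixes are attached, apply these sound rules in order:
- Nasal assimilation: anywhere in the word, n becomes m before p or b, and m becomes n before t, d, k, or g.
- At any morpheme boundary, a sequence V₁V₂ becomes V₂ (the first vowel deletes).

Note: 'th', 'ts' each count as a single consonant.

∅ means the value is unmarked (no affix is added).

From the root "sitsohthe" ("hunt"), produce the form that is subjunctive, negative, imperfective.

Attach polarity negative -ih → sitsohtheih.
mood = subjunctive: zero marking, form stays sitsohtheih.
Attach aspect imperfective -thit → sitsohtheihthit.
Nasal assimilation: no change.
Apply vowel deletion: sitsohtheihthit → sitsohthihthit.

sitsohthihthit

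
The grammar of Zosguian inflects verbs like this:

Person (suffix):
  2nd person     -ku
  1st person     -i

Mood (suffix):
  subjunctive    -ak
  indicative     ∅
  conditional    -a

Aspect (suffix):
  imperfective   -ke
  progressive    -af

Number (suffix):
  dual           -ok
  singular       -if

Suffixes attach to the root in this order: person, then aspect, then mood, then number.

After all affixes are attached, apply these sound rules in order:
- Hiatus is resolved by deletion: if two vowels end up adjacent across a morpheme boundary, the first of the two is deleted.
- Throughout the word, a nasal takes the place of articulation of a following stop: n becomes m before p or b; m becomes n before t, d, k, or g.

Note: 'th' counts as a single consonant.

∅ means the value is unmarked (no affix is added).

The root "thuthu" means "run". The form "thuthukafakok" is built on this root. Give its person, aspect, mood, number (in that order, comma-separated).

Segment: thuthu-ku-af-ak-ok.
person: -ku → 2nd person.
aspect: -af → progressive.
mood: -ak → subjunctive.
number: -ok → dual.

2nd person, progressive, subjunctive, dual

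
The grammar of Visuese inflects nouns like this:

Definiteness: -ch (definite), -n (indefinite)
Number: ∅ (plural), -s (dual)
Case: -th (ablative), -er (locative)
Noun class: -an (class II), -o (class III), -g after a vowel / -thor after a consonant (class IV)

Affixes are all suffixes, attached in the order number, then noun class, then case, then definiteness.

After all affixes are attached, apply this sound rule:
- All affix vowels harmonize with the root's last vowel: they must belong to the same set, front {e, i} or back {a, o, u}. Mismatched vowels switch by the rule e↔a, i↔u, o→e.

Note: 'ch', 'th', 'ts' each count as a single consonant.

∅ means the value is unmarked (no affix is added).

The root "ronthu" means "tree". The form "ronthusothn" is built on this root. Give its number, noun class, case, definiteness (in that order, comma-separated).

dual, class III, ablative, indefinite

Segment: ronthu-s-o-th-n.
number: -s → dual.
noun class: -o → class III.
case: -th → ablative.
definiteness: -n → indefinite.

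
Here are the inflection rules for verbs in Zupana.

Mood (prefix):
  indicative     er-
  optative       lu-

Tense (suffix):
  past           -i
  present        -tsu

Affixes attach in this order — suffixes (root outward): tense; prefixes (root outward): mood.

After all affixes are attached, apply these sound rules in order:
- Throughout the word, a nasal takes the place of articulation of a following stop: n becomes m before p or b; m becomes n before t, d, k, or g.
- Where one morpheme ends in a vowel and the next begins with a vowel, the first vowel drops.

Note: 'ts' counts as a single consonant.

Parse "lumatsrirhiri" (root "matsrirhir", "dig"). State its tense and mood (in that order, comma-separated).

past, optative

Segment: lu-matsrirhir-i.
tense: -i → past.
mood: lu- → optative.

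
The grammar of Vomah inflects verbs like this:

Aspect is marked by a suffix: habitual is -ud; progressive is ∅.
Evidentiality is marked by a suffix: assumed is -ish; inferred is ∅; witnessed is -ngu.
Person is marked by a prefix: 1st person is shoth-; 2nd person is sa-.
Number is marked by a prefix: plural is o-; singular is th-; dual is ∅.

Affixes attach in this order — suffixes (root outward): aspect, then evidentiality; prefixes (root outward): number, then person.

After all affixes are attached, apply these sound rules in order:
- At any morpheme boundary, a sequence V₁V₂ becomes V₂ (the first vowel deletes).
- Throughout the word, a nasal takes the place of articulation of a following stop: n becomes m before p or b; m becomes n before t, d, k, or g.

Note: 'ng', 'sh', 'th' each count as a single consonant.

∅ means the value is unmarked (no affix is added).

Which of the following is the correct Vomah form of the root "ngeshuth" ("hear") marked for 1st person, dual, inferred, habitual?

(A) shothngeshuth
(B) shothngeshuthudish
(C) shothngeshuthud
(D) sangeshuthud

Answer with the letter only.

C

Attach aspect habitual -ud → ngeshuthud.
number = dual: zero marking, form stays ngeshuthud.
Attach person 1st person shoth- → shothngeshuthud.
evidentiality = inferred: zero marking, form stays shothngeshuthud.
Vowel deletion: no change.
Nasal assimilation: no change.
So the correct form is shothngeshuthud, option (C).
(B) shothngeshuthudish is wrong: it uses assumed instead of inferred for evidentiality.
(A) shothngeshuth is wrong: it uses progressive instead of habitual for aspect.
(D) sangeshuthud is wrong: it uses 2nd person instead of 1st person for person.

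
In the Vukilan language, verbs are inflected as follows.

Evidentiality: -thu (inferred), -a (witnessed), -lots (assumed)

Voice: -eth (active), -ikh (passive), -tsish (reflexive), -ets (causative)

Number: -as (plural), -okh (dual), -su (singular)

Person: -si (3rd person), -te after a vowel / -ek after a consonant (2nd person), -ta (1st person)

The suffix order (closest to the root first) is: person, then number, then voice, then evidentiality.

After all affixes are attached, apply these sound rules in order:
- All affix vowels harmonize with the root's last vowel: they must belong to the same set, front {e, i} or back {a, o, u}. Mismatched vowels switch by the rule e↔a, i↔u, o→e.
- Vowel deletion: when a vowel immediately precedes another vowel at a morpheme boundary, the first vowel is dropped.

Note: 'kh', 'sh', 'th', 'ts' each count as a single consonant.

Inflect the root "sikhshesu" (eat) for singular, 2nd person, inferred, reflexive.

sikhshesutasutsushthu

Attach person 2nd person -te (after vowel 'u') → sikhshesute.
Attach number singular -su → sikhshesutesu.
Attach voice reflexive -tsish → sikhshesutesutsish.
Attach evidentiality inferred -thu → sikhshesutesutsishthu.
Apply vowel harmony: sikhshesutesutsishthu → sikhshesutasutsushthu.
Vowel deletion: no change.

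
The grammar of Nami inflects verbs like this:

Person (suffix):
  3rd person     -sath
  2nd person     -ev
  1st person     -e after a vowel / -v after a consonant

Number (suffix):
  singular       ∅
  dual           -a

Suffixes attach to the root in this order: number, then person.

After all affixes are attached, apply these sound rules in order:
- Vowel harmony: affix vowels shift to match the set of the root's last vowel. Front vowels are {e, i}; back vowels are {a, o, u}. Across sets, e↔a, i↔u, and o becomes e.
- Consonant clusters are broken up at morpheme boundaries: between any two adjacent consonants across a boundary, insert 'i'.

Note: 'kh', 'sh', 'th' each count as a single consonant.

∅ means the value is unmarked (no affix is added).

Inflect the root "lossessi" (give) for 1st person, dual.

lossessiee

Attach number dual -a → lossessia.
Attach person 1st person -e (after vowel 'a') → lossessiae.
Apply vowel harmony: lossessiae → lossessiee.
Epenthesis: no change.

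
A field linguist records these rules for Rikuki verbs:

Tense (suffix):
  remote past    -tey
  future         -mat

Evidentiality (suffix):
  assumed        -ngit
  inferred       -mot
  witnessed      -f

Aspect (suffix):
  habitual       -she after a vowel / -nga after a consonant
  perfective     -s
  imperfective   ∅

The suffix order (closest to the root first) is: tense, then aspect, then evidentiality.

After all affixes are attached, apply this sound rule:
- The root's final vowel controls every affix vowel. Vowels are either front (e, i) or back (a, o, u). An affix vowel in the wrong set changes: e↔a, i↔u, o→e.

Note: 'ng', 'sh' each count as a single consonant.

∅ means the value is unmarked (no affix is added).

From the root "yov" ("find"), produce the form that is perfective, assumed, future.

Attach tense future -mat → yovmat.
Attach aspect perfective -s → yovmats.
Attach evidentiality assumed -ngit → yovmatsngit.
Apply vowel harmony: yovmatsngit → yovmatsngut.

yovmatsngut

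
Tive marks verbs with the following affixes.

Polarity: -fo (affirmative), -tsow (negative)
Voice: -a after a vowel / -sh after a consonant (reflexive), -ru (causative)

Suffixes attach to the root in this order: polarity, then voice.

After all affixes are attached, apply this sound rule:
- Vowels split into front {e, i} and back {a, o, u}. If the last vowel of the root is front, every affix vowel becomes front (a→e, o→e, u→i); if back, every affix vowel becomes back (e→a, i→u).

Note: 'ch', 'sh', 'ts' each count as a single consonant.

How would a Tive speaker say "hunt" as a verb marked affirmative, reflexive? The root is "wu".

Attach polarity affirmative -fo → wufo.
Attach voice reflexive -a (after vowel 'o') → wufoa.
Vowel harmony: no change.

wufoa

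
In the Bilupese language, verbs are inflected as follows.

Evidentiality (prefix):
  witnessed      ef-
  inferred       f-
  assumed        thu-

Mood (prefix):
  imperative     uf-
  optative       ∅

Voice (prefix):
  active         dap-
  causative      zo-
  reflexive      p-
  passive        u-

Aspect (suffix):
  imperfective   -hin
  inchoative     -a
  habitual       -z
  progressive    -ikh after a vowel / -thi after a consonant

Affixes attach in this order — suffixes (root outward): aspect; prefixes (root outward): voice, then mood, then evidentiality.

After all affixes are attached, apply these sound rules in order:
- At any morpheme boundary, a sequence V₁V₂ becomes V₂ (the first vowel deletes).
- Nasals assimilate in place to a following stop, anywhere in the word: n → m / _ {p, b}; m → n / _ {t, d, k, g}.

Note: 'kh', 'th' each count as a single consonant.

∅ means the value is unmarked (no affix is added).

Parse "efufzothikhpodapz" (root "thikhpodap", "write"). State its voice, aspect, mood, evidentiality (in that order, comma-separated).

Segment: ef-uf-zo-thikhpodap-z.
voice: zo- → causative.
aspect: -z → habitual.
mood: uf- → imperative.
evidentiality: ef- → witnessed.

causative, habitual, imperative, witnessed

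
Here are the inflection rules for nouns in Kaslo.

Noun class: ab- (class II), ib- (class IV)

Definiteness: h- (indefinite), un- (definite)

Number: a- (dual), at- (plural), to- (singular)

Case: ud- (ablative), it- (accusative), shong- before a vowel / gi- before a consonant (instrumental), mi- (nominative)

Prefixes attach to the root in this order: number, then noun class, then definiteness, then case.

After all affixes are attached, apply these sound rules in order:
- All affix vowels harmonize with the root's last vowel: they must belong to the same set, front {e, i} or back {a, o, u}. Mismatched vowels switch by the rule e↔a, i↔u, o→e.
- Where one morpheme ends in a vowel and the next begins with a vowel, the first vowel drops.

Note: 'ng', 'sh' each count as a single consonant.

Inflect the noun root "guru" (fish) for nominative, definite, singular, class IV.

Attach number singular to- → toguru.
Attach noun class class IV ib- → ibtoguru.
Attach definiteness definite un- → unibtoguru.
Attach case nominative mi- → miunibtoguru.
Apply vowel harmony: miunibtoguru → muunubtoguru.
Apply vowel deletion: muunubtoguru → munubtoguru.

munubtoguru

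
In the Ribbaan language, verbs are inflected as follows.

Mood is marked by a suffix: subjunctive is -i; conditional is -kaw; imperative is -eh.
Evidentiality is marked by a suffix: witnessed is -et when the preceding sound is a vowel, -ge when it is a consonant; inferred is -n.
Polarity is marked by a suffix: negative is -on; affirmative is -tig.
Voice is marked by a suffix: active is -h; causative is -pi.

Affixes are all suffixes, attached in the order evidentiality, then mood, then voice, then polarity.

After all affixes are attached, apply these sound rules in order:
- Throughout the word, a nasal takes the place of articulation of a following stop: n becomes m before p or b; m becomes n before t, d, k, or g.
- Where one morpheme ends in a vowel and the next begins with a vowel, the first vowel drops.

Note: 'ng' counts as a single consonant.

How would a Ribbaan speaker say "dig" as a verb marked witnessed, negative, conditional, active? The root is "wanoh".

Attach evidentiality witnessed -ge (after consonant 'h') → wanohge.
Attach mood conditional -kaw → wanohgekaw.
Attach voice active -h → wanohgekawh.
Attach polarity negative -on → wanohgekawhon.
Nasal assimilation: no change.
Vowel deletion: no change.

wanohgekawhon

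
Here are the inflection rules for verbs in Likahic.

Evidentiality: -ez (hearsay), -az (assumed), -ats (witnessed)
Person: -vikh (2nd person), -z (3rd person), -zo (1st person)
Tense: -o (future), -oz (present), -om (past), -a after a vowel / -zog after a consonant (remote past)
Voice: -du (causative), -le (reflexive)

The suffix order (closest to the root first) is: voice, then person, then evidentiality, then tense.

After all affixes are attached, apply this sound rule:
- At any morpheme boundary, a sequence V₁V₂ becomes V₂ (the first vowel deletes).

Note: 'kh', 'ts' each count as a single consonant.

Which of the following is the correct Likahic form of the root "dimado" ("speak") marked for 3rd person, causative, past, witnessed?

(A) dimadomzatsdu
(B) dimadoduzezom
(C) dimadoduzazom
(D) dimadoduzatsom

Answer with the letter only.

D

Attach voice causative -du → dimadodu.
Attach person 3rd person -z → dimadoduz.
Attach evidentiality witnessed -ats → dimadoduzats.
Attach tense past -om → dimadoduzatsom.
Vowel deletion: no change.
So the correct form is dimadoduzatsom, option (D).
(C) dimadoduzazom is wrong: it uses assumed instead of witnessed for evidentiality.
(A) dimadomzatsdu is wrong: it has the affixes in the wrong order.
(B) dimadoduzezom is wrong: it uses hearsay instead of witnessed for evidentiality.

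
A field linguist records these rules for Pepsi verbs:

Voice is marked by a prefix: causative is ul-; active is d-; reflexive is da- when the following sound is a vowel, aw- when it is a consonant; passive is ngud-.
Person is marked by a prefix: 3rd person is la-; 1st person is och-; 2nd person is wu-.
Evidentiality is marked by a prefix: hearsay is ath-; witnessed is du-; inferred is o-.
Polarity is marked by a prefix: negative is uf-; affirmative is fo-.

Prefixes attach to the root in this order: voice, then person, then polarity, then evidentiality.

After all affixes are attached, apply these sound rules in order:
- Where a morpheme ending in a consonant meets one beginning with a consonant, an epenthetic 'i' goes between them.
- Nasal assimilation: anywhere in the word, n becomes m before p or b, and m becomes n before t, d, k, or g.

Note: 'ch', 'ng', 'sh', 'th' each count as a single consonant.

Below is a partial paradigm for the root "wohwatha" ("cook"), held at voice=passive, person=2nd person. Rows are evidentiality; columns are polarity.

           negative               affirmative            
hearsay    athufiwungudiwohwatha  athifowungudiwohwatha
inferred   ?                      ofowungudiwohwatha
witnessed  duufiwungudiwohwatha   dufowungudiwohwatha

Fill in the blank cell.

oufiwungudiwohwatha

Attach voice passive ngud- → ngudwohwatha.
Attach person 2nd person wu- → wungudwohwatha.
Attach polarity negative uf- → ufwungudwohwatha.
Attach evidentiality inferred o- → oufwungudwohwatha.
Apply epenthesis: oufwungudwohwatha → oufiwungudiwohwatha.
Nasal assimilation: no change.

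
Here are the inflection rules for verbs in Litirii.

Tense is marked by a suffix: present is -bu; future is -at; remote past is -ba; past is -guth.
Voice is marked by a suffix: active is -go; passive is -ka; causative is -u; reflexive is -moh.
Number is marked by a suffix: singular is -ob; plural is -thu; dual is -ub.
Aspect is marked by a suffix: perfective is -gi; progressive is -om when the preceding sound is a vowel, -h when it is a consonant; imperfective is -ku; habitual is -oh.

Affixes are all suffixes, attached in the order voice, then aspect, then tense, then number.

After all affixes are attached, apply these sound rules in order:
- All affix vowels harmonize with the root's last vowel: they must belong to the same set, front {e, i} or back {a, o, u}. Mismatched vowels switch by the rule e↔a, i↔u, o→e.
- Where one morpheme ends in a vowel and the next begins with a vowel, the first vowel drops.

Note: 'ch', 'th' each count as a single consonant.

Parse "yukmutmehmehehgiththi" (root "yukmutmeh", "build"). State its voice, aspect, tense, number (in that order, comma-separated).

Segment: yukmutmeh-moh-oh-guth-thu.
voice: -moh → reflexive.
aspect: -oh → habitual.
tense: -guth → past.
number: -thu → plural.

reflexive, habitual, past, plural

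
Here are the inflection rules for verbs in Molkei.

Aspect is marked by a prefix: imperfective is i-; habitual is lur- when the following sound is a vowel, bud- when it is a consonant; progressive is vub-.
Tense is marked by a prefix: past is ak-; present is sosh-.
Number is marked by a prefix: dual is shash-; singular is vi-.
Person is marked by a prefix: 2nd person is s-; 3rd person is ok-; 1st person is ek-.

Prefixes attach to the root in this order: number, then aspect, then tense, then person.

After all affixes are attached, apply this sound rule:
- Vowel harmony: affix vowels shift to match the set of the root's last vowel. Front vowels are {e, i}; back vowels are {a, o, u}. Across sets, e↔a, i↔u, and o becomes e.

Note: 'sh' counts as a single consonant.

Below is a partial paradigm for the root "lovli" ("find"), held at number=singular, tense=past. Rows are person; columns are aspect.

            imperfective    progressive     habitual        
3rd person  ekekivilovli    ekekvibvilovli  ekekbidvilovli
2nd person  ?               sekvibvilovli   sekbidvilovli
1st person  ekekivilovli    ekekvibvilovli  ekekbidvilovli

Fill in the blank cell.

sekivilovli

Attach number singular vi- → vilovli.
Attach aspect imperfective i- → ivilovli.
Attach tense past ak- → akivilovli.
Attach person 2nd person s- → sakivilovli.
Apply vowel harmony: sakivilovli → sekivilovli.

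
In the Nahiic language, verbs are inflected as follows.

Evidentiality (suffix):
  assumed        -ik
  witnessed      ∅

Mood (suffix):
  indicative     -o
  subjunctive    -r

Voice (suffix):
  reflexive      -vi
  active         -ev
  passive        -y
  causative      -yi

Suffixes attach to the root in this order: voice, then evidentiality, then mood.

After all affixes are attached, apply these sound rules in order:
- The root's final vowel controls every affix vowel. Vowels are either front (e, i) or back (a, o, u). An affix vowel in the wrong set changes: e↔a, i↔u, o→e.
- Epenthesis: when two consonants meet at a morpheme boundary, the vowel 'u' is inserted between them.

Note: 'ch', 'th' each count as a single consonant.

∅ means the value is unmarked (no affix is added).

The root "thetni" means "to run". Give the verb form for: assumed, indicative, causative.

Attach voice causative -yi → thetniyi.
Attach evidentiality assumed -ik → thetniyiik.
Attach mood indicative -o → thetniyiiko.
Apply vowel harmony: thetniyiiko → thetniyiike.
Epenthesis: no change.

thetniyiike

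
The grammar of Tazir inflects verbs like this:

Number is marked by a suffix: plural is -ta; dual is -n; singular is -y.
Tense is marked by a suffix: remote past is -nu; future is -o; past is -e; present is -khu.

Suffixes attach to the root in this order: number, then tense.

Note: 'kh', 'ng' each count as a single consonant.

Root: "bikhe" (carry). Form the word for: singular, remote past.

bikheynu

Attach number singular -y → bikhey.
Attach tense remote past -nu → bikheynu.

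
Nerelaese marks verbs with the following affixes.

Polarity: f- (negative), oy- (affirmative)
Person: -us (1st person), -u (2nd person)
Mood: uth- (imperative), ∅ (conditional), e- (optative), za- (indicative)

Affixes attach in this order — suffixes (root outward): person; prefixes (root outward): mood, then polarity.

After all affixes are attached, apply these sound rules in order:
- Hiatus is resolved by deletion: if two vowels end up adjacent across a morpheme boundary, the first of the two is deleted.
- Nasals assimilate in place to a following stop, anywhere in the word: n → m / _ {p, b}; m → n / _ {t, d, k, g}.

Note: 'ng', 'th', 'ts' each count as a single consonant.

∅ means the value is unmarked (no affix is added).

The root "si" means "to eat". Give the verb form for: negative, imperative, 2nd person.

futhsu

Attach mood imperative uth- → uthsi.
Attach person 2nd person -u → uthsiu.
Attach polarity negative f- → futhsiu.
Apply vowel deletion: futhsiu → futhsu.
Nasal assimilation: no change.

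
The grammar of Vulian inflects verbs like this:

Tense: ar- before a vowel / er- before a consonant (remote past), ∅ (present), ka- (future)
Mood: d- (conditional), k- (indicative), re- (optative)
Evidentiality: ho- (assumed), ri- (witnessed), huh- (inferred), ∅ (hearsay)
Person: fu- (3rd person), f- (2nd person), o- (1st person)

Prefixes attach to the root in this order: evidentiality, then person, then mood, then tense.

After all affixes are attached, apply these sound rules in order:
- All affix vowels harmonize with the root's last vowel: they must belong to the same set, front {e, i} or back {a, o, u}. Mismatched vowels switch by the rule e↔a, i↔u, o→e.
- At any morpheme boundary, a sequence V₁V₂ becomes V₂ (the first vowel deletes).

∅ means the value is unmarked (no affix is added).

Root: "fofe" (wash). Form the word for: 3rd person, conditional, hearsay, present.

dfifofe

evidentiality = hearsay: zero marking, form stays fofe.
Attach person 3rd person fu- → fufofe.
Attach mood conditional d- → dfufofe.
tense = present: zero marking, form stays dfufofe.
Apply vowel harmony: dfufofe → dfifofe.
Vowel deletion: no change.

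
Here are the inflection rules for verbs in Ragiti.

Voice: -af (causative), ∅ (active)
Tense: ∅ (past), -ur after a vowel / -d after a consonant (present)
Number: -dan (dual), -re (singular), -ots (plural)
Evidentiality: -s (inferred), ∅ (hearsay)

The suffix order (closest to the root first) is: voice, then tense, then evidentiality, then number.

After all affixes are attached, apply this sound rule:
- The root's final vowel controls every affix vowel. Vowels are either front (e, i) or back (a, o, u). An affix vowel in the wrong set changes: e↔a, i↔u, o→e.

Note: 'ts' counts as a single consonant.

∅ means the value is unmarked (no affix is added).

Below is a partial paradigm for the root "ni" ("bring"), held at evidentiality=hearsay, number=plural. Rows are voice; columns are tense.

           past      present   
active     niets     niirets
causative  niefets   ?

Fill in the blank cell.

Attach voice causative -af → niaf.
Attach tense present -d (after consonant 'f') → niafd.
evidentiality = hearsay: zero marking, form stays niafd.
Attach number plural -ots → niafdots.
Apply vowel harmony: niafdots → niefdets.

niefdets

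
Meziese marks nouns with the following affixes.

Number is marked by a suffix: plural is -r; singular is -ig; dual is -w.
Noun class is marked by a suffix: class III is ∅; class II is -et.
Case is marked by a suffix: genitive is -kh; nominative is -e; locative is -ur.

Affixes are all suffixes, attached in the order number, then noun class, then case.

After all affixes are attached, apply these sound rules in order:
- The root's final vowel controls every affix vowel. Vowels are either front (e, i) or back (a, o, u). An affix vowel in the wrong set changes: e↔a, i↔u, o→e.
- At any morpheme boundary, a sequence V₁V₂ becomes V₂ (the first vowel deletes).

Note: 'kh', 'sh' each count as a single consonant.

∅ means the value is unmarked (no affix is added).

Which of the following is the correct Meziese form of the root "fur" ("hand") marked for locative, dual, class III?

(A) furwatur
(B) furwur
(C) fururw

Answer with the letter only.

Attach number dual -w → furw.
noun class = class III: zero marking, form stays furw.
Attach case locative -ur → furwur.
Vowel harmony: no change.
Vowel deletion: no change.
So the correct form is furwur, option (B).
(A) furwatur is wrong: it uses class II instead of class III for noun class.
(C) fururw is wrong: it has the affixes in the wrong order.

B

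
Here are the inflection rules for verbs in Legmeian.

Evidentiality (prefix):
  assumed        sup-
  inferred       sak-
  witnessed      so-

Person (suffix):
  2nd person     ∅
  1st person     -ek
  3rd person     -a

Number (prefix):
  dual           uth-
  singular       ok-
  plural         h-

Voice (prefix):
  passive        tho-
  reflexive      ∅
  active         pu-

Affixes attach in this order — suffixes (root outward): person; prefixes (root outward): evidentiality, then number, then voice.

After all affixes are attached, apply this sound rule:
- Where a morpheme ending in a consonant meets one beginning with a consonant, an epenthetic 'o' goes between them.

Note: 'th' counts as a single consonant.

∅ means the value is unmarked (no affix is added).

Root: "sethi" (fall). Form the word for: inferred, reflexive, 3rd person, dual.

Attach person 3rd person -a → sethia.
Attach evidentiality inferred sak- → saksethia.
Attach number dual uth- → uthsaksethia.
voice = reflexive: zero marking, form stays uthsaksethia.
Apply epenthesis: uthsaksethia → uthosakosethia.

uthosakosethia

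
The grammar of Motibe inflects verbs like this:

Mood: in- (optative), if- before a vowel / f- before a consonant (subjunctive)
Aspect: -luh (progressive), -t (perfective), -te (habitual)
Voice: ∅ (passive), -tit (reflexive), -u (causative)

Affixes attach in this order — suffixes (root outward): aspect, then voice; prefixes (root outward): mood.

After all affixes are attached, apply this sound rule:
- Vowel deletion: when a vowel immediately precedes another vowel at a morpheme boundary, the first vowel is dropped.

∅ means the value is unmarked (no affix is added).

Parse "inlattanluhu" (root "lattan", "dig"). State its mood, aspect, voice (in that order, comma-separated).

optative, progressive, causative

Segment: in-lattan-luh-u.
mood: in- → optative.
aspect: -luh → progressive.
voice: -u → causative.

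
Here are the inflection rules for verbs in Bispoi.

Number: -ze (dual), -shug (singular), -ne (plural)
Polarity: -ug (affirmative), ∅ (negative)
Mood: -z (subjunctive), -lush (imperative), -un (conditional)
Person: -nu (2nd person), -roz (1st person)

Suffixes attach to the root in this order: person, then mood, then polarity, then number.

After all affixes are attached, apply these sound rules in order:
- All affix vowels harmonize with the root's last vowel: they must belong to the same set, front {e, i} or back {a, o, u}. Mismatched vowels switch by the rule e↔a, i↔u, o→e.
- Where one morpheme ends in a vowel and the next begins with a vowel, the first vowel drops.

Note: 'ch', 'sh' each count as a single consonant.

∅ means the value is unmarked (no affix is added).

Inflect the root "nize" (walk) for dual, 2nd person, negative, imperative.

Attach person 2nd person -nu → nizenu.
Attach mood imperative -lush → nizenulush.
polarity = negative: zero marking, form stays nizenulush.
Attach number dual -ze → nizenulushze.
Apply vowel harmony: nizenulushze → nizenilishze.
Vowel deletion: no change.

nizenilishze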